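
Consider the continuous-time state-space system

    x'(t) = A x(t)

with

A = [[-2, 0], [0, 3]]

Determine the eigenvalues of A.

-2, 3

det(sI - A) = s^2 - (tr A)s + det A, with tr A = (-2) + 3 = 1 and det A = (-2)·3 - 0·0 = -6 - 0 = -6.
So p(s) = det(sI - A) = s^2 - s - 6.
Factor s^2 - s - 6: two numbers with sum 1 and product -6 are 3 and -2, so s^2 - s - 6 = (s - 3)(s + 2).
Hence p(s) = (s - 3) (s + 2), with roots -2, 3.
At least one eigenvalue has non-negative real part, so the system is not asymptotically stable.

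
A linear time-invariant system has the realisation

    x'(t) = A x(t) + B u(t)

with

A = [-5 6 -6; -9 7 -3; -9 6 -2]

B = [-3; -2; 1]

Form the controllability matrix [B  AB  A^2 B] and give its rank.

AB = [[-3], [10], [13]]
A^2B = [[-3], [58], [61]]
Controllability matrix C = [B  AB  A^2B] = [[-3, -3, -3], [-2, 10, 58], [1, 13, 61]]
The rows r1, r2, r3 of C are linearly dependent: r1 - r2 + r3 = 0 (check each entry), so rank(C) ≤ 2.
The 2×2 minor from rows 1, 2, columns 1, 2 is (-3)·10 - (-3)·(-2) = -30 - 6 = -36 ≠ 0, so rank(C) = 2.
rank(C) = 2 < n = 3, so the pair (A, B) is not completely controllable.

2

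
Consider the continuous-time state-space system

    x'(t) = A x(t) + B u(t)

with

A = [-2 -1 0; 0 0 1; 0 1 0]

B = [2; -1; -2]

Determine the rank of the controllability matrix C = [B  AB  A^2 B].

3

AB = [[-3], [-2], [-1]]
A^2B = [[8], [-1], [-2]]
Controllability matrix C = [B  AB  A^2B] = [[2, -3, 8], [-1, -2, -1], [-2, -1, -2]]
det(C) = 2·((-2)·(-2) - (-1)·(-1)) - (-3)·((-1)·(-2) - (-1)·(-2)) + 8·((-1)·(-1) - (-2)·(-2)) = 2·3 - (-3)·0 + 8·(-3) = -18 ≠ 0, so rank(C) = 3.
rank(C) = 3 = n, so the pair (A, B) is completely controllable.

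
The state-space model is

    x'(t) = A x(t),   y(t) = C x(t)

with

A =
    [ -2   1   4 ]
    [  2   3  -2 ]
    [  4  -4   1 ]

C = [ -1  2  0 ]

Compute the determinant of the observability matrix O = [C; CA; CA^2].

18

CA = [[6, 5, -8]]
CA^2 = [[-34, 53, 6]]
Observability matrix O = [C; CA; CA^2] = [[-1, 2, 0], [6, 5, -8], [-34, 53, 6]]
Expanding along the first row, det(O) = (-1)·(5·6 - (-8)·53) - 2·(6·6 - (-8)·(-34)) + 0·(6·53 - 5·(-34)) = (-1)·454 - 2·(-236) + 0·488 = 18
Since det(O) ≠ 0, rank(O) = 3 and the system is completely observable.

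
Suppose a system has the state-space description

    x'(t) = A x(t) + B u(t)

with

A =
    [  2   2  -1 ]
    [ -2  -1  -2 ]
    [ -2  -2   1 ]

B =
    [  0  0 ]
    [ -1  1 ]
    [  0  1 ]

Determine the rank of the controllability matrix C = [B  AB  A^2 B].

3

AB = [[-2, 1], [1, -3], [2, -1]]
A^2B = [[-4, -3], [-1, 3], [4, 3]]
Controllability matrix C = [B  AB  A^2B] = [[0, 0, -2, 1, -4, -3], [-1, 1, 1, -3, -1, 3], [0, 1, 2, -1, 4, 3]]
Take the 3×3 submatrix of C formed by columns 1, 2, 3: [[0, 0, -2], [-1, 1, 1], [0, 1, 2]]. Its determinant is 0·(1·2 - 1·1) - 0·((-1)·2 - 1·0) + (-2)·((-1)·1 - 1·0) = 0·1 - 0·(-2) + (-2)·(-1) = 2 ≠ 0.
So rank(C) ≥ 3; since C has 3 rows, rank(C) = 3.
rank(C) = 3 = n, so the pair (A, B) is completely controllable.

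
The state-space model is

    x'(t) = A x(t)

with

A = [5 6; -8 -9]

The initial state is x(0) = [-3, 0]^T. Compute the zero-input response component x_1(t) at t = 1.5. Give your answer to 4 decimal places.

det(sI - A) = s^2 - (tr A)s + det A, with tr A = 5 + (-9) = -4 and det A = 5·(-9) - 6·(-8) = -45 - (-48) = 3.
So p(s) = det(sI - A) = s^2 + 4s + 3.
Factor s^2 + 4s + 3: two numbers with sum -4 and product 3 are -1 and -3, so s^2 + 4s + 3 = (s + 1)(s + 3).
Hence p(s) = (s + 1) (s + 3), with roots -3, -1.
The eigenvalues -3, -1 are distinct and real, so A is diagonalisable and x(t) = e^{At} x(0) = V diag(e^{λ_i t}) V^{-1} x(0), where the columns of V are the eigenvectors.
λ = -3: A - (-3)I = [[8, 6], [-8, -6]]. Row 1 gives 8·v1 + 6·v2 = 0, so take v_1 = [-3, 4]^T.
λ = -1: A - (-1)I = [[6, 6], [-8, -8]]. Row 1 gives 6·v1 + 6·v2 = 0, so take v_2 = [-1, 1]^T.
V = [v_1 v_2] = [[-3, -1], [4, 1]] has det V = 1, so V^{-1} = adj(V)/det V = [[1, 1], [-4, -3]].
Modal coordinates z(0) = V^{-1} x(0): 1·(-3) + 1·0 = -3; (-4)·(-3) + (-3)·0 = 12; so z(0) = [-3, 12]^T.
x_1(t) = Σ_i (v_i)_1 · z_i(0) · e^{λ_i t} (row 1 of V times the modal terms).
x_1(1.5) = (-3)·(-3)·e^{-3·1.5} + (-1)·12·e^{-1·1.5} = 9·0.011109 + (-12)·0.223130 = -2.5776.

-2.5776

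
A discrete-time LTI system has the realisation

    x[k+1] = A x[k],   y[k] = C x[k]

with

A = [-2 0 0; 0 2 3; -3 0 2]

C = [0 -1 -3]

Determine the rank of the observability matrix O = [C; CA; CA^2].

CA = [[9, -2, -9]]
CA^2 = [[9, -4, -24]]
Observability matrix O = [C; CA; CA^2] = [[0, -1, -3], [9, -2, -9], [9, -4, -24]]
det(O) = 0·((-2)·(-24) - (-9)·(-4)) - (-1)·(9·(-24) - (-9)·9) + (-3)·(9·(-4) - (-2)·9) = 0·12 - (-1)·(-135) + (-3)·(-18) = -81 ≠ 0, so rank(O) = 3.
rank(O) = 3 = n, so the pair (A, C) is completely observable.

3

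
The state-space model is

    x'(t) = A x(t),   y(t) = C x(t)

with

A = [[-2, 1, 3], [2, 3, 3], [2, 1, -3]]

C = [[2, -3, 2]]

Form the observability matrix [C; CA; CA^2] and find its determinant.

-604

CA = [[-6, -5, -9]]
CA^2 = [[-16, -30, -6]]
Observability matrix O = [C; CA; CA^2] = [[2, -3, 2], [-6, -5, -9], [-16, -30, -6]]
Expanding along the first row, det(O) = 2·((-5)·(-6) - (-9)·(-30)) - (-3)·((-6)·(-6) - (-9)·(-16)) + 2·((-6)·(-30) - (-5)·(-16)) = 2·(-240) - (-3)·(-108) + 2·100 = -604
Since det(O) ≠ 0, rank(O) = 3 and the system is completely observable.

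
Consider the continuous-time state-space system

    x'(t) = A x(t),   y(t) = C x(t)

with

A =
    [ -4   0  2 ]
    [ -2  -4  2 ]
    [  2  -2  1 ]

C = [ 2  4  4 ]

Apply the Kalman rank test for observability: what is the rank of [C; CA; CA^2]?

3

CA = [[-8, -24, 16]]
CA^2 = [[112, 64, -48]]
Observability matrix O = [C; CA; CA^2] = [[2, 4, 4], [-8, -24, 16], [112, 64, -48]]
det(O) = 2·((-24)·(-48) - 16·64) - 4·((-8)·(-48) - 16·112) + 4·((-8)·64 - (-24)·112) = 2·128 - 4·(-1408) + 4·2176 = 14592 ≠ 0, so rank(O) = 3.
rank(O) = 3 = n, so the pair (A, C) is completely observable.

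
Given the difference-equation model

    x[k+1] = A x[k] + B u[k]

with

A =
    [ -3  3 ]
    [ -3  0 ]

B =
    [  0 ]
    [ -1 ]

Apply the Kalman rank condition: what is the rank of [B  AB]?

2

AB = [[-3], [0]]
Controllability matrix C = [B  AB] = [[0, -3], [-1, 0]]
det(C) = 0·0 - (-3)·(-1) = 0 - 3 = -3 ≠ 0, so rank(C) = 2.
rank(C) = 2 = n, so the pair (A, B) is completely controllable.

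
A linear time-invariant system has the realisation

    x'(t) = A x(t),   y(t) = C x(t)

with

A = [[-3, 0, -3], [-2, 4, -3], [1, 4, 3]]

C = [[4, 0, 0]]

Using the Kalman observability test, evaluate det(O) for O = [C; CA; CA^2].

CA = [[-12, 0, -12]]
CA^2 = [[24, -48, 0]]
Observability matrix O = [C; CA; CA^2] = [[4, 0, 0], [-12, 0, -12], [24, -48, 0]]
Expanding along the first row, det(O) = 4·(0·0 - (-12)·(-48)) - 0·((-12)·0 - (-12)·24) + 0·((-12)·(-48) - 0·24) = 4·(-576) - 0·288 + 0·576 = -2304
Since det(O) ≠ 0, rank(O) = 3 and the system is completely observable.

-2304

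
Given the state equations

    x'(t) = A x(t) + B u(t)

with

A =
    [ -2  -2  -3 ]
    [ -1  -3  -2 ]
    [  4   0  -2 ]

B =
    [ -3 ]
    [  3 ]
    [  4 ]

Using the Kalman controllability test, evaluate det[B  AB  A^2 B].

AB = [[-12], [-14], [-20]]
A^2B = [[112], [94], [-8]]
Controllability matrix C = [B  AB  A^2B] = [[-3, -12, 112], [3, -14, 94], [4, -20, -8]]
Expanding along the first row, det(C) = (-3)·((-14)·(-8) - 94·(-20)) - (-12)·(3·(-8) - 94·4) + 112·(3·(-20) - (-14)·4) = (-3)·1992 - (-12)·(-400) + 112·(-4) = -11224
Since det(C) ≠ 0, rank(C) = 3 and the system is completely controllable.

-11224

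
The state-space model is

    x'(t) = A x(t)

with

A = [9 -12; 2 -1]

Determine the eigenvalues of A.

3, 5

det(sI - A) = s^2 - (tr A)s + det A, with tr A = 9 + (-1) = 8 and det A = 9·(-1) - (-12)·2 = -9 - (-24) = 15.
So p(s) = det(sI - A) = s^2 - 8s + 15.
Factor s^2 - 8s + 15: two numbers with sum 8 and product 15 are 5 and 3, so s^2 - 8s + 15 = (s - 5)(s - 3).
Hence p(s) = (s - 5) (s - 3), with roots 3, 5.
At least one eigenvalue has non-negative real part, so the system is not asymptotically stable.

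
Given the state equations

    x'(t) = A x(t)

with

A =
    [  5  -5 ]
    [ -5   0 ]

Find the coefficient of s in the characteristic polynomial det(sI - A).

-5

For a 2×2 matrix, det(sI - A) = s^2 - (tr A)s + det A.
tr A = 5, det A = -25.
So p(s) = s^2 - 5s - 25.
The coefficient of s is -5.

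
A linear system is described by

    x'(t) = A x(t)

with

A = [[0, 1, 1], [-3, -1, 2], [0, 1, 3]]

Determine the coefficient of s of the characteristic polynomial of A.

-2

Expand det(sI - A) for the 3×3 matrix.
p(s) = s^3 - 2s^2 - 2s - 6.
(Check: constant term = det(-A) = (-1)^3 det A = -6; coefficient of s^2 = -tr A = -2.)
The coefficient of s is -2.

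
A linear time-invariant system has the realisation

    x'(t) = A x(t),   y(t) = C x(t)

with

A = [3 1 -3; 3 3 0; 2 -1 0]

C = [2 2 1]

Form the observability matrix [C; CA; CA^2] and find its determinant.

685

CA = [[14, 7, -6]]
CA^2 = [[51, 41, -42]]
Observability matrix O = [C; CA; CA^2] = [[2, 2, 1], [14, 7, -6], [51, 41, -42]]
Expanding along the first row, det(O) = 2·(7·(-42) - (-6)·41) - 2·(14·(-42) - (-6)·51) + 1·(14·41 - 7·51) = 2·(-48) - 2·(-282) + 1·217 = 685
Since det(O) ≠ 0, rank(O) = 3 and the system is completely observable.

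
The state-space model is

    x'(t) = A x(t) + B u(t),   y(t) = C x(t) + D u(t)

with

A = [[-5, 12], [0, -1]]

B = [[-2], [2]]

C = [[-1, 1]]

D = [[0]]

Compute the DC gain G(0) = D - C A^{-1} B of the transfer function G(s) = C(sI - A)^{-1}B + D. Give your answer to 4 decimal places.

G(0) = C(-A)^{-1}B + D = -C A^{-1} B + D.
det A = 5, so A^{-1} = (1/5)·adj(A) = [[-1/5, -12/5], [0, -1]]
A^{-1} B = [-22/5, -2]^T
C A^{-1} B = 12/5
G(0) = D - C A^{-1} B = 0 - (12/5) = -12/5 ≈ -2.4000

-2.4000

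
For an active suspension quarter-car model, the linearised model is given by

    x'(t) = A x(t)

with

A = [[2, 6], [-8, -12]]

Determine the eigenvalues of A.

-6, -4

det(sI - A) = s^2 - (tr A)s + det A, with tr A = 2 + (-12) = -10 and det A = 2·(-12) - 6·(-8) = -24 - (-48) = 24.
So p(s) = det(sI - A) = s^2 + 10s + 24.
Factor s^2 + 10s + 24: two numbers with sum -10 and product 24 are -4 and -6, so s^2 + 10s + 24 = (s + 4)(s + 6).
Hence p(s) = (s + 4) (s + 6), with roots -6, -4.
All eigenvalues have negative real part, so the system is asymptotically stable.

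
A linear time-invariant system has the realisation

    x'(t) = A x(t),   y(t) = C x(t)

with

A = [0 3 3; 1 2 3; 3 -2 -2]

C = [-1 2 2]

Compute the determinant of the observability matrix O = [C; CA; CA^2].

55

CA = [[8, -3, -1]]
CA^2 = [[-6, 20, 17]]
Observability matrix O = [C; CA; CA^2] = [[-1, 2, 2], [8, -3, -1], [-6, 20, 17]]
Expanding along the first row, det(O) = (-1)·((-3)·17 - (-1)·20) - 2·(8·17 - (-1)·(-6)) + 2·(8·20 - (-3)·(-6)) = (-1)·(-31) - 2·130 + 2·142 = 55
Since det(O) ≠ 0, rank(O) = 3 and the system is completely observable.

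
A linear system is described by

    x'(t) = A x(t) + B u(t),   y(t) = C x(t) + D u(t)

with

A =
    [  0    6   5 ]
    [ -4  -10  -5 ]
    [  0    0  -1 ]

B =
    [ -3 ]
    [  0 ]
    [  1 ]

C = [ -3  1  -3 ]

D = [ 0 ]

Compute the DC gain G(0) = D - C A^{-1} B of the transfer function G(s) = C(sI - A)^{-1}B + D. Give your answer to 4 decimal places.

G(0) = C(-A)^{-1}B + D = -C A^{-1} B + D.
det A = -24, so A^{-1} = (1/-24)·adj(A) = [[-5/12, -1/4, -5/6], [1/6, 0, 5/6], [0, 0, -1]]
A^{-1} B = [5/12, 1/3, -1]^T
C A^{-1} B = 25/12
G(0) = D - C A^{-1} B = 0 - (25/12) = -25/12 ≈ -2.0833

-2.0833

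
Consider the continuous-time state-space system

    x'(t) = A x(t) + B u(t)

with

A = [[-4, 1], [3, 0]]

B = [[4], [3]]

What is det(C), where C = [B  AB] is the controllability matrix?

AB = [[-13], [12]]
Controllability matrix C = [B  AB] = [[4, -13], [3, 12]]
det(C) = 4·12 - (-13)·3 = 48 - (-39) = 87
Since det(C) ≠ 0, rank(C) = 2 and the system is completely controllable.

87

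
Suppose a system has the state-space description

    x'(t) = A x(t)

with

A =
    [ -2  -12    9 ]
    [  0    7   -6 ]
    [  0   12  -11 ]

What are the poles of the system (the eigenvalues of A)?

-5, -2, 1

det(sI - A) = s^3 - (tr A)s^2 + (M11 + M22 + M33)s - det A, where Mii is the 2×2 principal minor of A obtained by deleting row i and column i.
tr A = (-2) + 7 + (-11) = -6; M11 = 7·(-11) - (-6)·12 = -77 - (-72) = -5; M22 = (-2)·(-11) - 9·0 = 22 - 0 = 22; M33 = (-2)·7 - (-12)·0 = -14 - 0 = -14; sum of minors = 3.
det A = (-2)·(7·(-11) - (-6)·12) - (-12)·(0·(-11) - (-6)·0) + 9·(0·12 - 7·0) = (-2)·(-5) - (-12)·0 + 9·0 = 10.
So p(s) = det(sI - A) = s^3 + 6s^2 + 3s - 10.
Rational-root test: any integer root divides -10. Testing small divisors, s = 1 works: p(1) = 1 + 6 + 3 + (-10) = 0, so (s - 1) is a factor.
Dividing, p(s) = (s - 1)(s^2 + 7s + 10).
Factor s^2 + 7s + 10: two numbers with sum -7 and product 10 are -2 and -5, so s^2 + 7s + 10 = (s + 2)(s + 5).
Hence p(s) = (s - 1) (s + 2) (s + 5), with roots -5, -2, 1.
At least one eigenvalue has non-negative real part, so the system is not asymptotically stable.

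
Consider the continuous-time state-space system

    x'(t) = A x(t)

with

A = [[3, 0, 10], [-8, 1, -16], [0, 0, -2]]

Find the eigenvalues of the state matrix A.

-2, 1, 3

det(sI - A) = s^3 - (tr A)s^2 + (M11 + M22 + M33)s - det A, where Mii is the 2×2 principal minor of A obtained by deleting row i and column i.
tr A = 3 + 1 + (-2) = 2; M11 = 1·(-2) - (-16)·0 = -2 - 0 = -2; M22 = 3·(-2) - 10·0 = -6 - 0 = -6; M33 = 3·1 - 0·(-8) = 3 - 0 = 3; sum of minors = -5.
det A = 3·(1·(-2) - (-16)·0) - 0·((-8)·(-2) - (-16)·0) + 10·((-8)·0 - 1·0) = 3·(-2) - 0·16 + 10·0 = -6.
So p(s) = det(sI - A) = s^3 - 2s^2 - 5s + 6.
Rational-root test: any integer root divides 6. Testing small divisors, s = 1 works: p(1) = 1 + (-2) + (-5) + 6 = 0, so (s - 1) is a factor.
Dividing, p(s) = (s - 1)(s^2 - s - 6).
Factor s^2 - s - 6: two numbers with sum 1 and product -6 are 3 and -2, so s^2 - s - 6 = (s - 3)(s + 2).
Hence p(s) = (s - 3) (s - 1) (s + 2), with roots -2, 1, 3.
At least one eigenvalue has non-negative real part, so the system is not asymptotically stable.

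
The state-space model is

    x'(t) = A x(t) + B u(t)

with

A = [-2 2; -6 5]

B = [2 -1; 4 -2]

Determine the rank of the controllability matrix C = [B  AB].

1

AB = [[4, -2], [8, -4]]
Controllability matrix C = [B  AB] = [[2, -1, 4, -2], [4, -2, 8, -4]]
Every column of C is a scalar multiple of column 1 = [2, 4] (multipliers 1, -1/2, 2, -1), so the columns span a one-dimensional space.
C ≠ 0, hence rank(C) = 1.
rank(C) = 1 < n = 2, so the pair (A, B) is not completely controllable.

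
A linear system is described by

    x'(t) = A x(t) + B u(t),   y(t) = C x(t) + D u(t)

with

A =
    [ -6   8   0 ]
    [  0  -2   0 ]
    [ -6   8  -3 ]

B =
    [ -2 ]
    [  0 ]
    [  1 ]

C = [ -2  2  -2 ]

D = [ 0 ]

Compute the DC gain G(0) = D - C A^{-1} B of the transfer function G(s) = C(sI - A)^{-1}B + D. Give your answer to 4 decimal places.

G(0) = C(-A)^{-1}B + D = -C A^{-1} B + D.
det A = -36, so A^{-1} = (1/-36)·adj(A) = [[-1/6, -2/3, 0], [0, -1/2, 0], [1/3, 0, -1/3]]
A^{-1} B = [1/3, 0, -1]^T
C A^{-1} B = 4/3
G(0) = D - C A^{-1} B = 0 - (4/3) = -4/3 ≈ -1.3333

-1.3333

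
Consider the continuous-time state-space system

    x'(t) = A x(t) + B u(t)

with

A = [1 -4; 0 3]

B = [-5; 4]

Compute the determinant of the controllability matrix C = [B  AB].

24

AB = [[-21], [12]]
Controllability matrix C = [B  AB] = [[-5, -21], [4, 12]]
det(C) = (-5)·12 - (-21)·4 = -60 - (-84) = 24
Since det(C) ≠ 0, rank(C) = 2 and the system is completely controllable.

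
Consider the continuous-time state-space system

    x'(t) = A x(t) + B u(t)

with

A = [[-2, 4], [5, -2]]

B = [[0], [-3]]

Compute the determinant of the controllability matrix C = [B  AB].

AB = [[-12], [6]]
Controllability matrix C = [B  AB] = [[0, -12], [-3, 6]]
det(C) = 0·6 - (-12)·(-3) = 0 - 36 = -36
Since det(C) ≠ 0, rank(C) = 2 and the system is completely controllable.

-36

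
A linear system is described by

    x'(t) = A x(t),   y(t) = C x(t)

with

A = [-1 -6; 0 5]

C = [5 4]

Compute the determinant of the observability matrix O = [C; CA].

-30

CA = [[-5, -10]]
Observability matrix O = [C; CA] = [[5, 4], [-5, -10]]
det(O) = 5·(-10) - 4·(-5) = -50 - (-20) = -30
Since det(O) ≠ 0, rank(O) = 2 and the system is completely observable.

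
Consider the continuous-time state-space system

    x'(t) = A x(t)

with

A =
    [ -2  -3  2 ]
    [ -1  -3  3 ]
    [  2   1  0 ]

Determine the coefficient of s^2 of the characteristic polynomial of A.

5

Expand det(sI - A) for the 3×3 matrix.
p(s) = s^3 + 5s^2 - 4s + 2.
(Check: constant term = det(-A) = (-1)^3 det A = 2; coefficient of s^2 = -tr A = 5.)
The coefficient of s^2 is 5.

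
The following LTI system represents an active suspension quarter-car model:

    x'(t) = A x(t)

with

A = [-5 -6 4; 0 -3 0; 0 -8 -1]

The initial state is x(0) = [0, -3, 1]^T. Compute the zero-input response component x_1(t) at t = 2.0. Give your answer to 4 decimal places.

1.7223

det(sI - A) = s^3 - (tr A)s^2 + (M11 + M22 + M33)s - det A, where Mii is the 2×2 principal minor of A obtained by deleting row i and column i.
tr A = (-5) + (-3) + (-1) = -9; M11 = (-3)·(-1) - 0·(-8) = 3 - 0 = 3; M22 = (-5)·(-1) - 4·0 = 5 - 0 = 5; M33 = (-5)·(-3) - (-6)·0 = 15 - 0 = 15; sum of minors = 23.
det A = (-5)·((-3)·(-1) - 0·(-8)) - (-6)·(0·(-1) - 0·0) + 4·(0·(-8) - (-3)·0) = (-5)·3 - (-6)·0 + 4·0 = -15.
So p(s) = det(sI - A) = s^3 + 9s^2 + 23s + 15.
Rational-root test: any integer root divides 15. Testing small divisors, s = -1 works: p(-1) = -1 + 9 + (-23) + 15 = 0, so (s + 1) is a factor.
Dividing, p(s) = (s + 1)(s^2 + 8s + 15).
Factor s^2 + 8s + 15: two numbers with sum -8 and product 15 are -3 and -5, so s^2 + 8s + 15 = (s + 3)(s + 5).
Hence p(s) = (s + 1) (s + 3) (s + 5), with roots -5, -3, -1.
The eigenvalues -5, -3, -1 are distinct and real, so A is diagonalisable and x(t) = e^{At} x(0) = V diag(e^{λ_i t}) V^{-1} x(0), where the columns of V are the eigenvectors.
λ = -5: A - (-5)I = [[0, -6, 4], [0, 2, 0], [0, -8, 4]]. v must be orthogonal to every row; (row 1) × (row 2) = [-8, 0, 0], so take v_1 = [1, 0, 0]^T.
λ = -3: A - (-3)I = [[-2, -6, 4], [0, 0, 0], [0, -8, 2]]. v must be orthogonal to every row; (row 1) × (row 3) = [20, 4, 16], so take v_2 = [5, 1, 4]^T.
λ = -1: A - (-1)I = [[-4, -6, 4], [0, -2, 0], [0, -8, 0]]. v must be orthogonal to every row; (row 1) × (row 2) = [8, 0, 8], so take v_3 = [1, 0, 1]^T.
V = [v_1 v_2 v_3] = [[1, 5, 1], [0, 1, 0], [0, 4, 1]] has det V = 1, so V^{-1} = adj(V)/det V = [[1, -1, -1], [0, 1, 0], [0, -4, 1]].
Modal coordinates z(0) = V^{-1} x(0): 1·0 + (-1)·(-3) + (-1)·1 = 2; 0·0 + 1·(-3) + 0·1 = -3; 0·0 + (-4)·(-3) + 1·1 = 13; so z(0) = [2, -3, 13]^T.
x_1(t) = Σ_i (v_i)_1 · z_i(0) · e^{λ_i t} (row 1 of V times the modal terms).
x_1(2.0) = 1·2·e^{-5·2.0} + 5·(-3)·e^{-3·2.0} + 1·13·e^{-1·2.0} = 2·0.000045 + (-15)·0.002479 + 13·0.135335 = 1.7223.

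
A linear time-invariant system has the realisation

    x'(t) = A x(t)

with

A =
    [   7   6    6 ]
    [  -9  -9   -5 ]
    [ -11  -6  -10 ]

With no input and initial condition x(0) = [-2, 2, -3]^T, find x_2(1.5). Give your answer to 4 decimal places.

0.1163

det(sI - A) = s^3 - (tr A)s^2 + (M11 + M22 + M33)s - det A, where Mii is the 2×2 principal minor of A obtained by deleting row i and column i.
tr A = 7 + (-9) + (-10) = -12; M11 = (-9)·(-10) - (-5)·(-6) = 90 - 30 = 60; M22 = 7·(-10) - 6·(-11) = -70 - (-66) = -4; M33 = 7·(-9) - 6·(-9) = -63 - (-54) = -9; sum of minors = 47.
det A = 7·((-9)·(-10) - (-5)·(-6)) - 6·((-9)·(-10) - (-5)·(-11)) + 6·((-9)·(-6) - (-9)·(-11)) = 7·60 - 6·35 + 6·(-45) = -60.
So p(s) = det(sI - A) = s^3 + 12s^2 + 47s + 60.
Rational-root test: any integer root divides 60. Testing small divisors, s = -3 works: p(-3) = -27 + 108 + (-141) + 60 = 0, so (s + 3) is a factor.
Dividing, p(s) = (s + 3)(s^2 + 9s + 20).
Factor s^2 + 9s + 20: two numbers with sum -9 and product 20 are -4 and -5, so s^2 + 9s + 20 = (s + 4)(s + 5).
Hence p(s) = (s + 3) (s + 4) (s + 5), with roots -5, -4, -3.
The eigenvalues -5, -4, -3 are distinct and real, so A is diagonalisable and x(t) = e^{At} x(0) = V diag(e^{λ_i t}) V^{-1} x(0), where the columns of V are the eigenvectors.
λ = -5: A - (-5)I = [[12, 6, 6], [-9, -4, -5], [-11, -6, -5]]. v must be orthogonal to every row; (row 1) × (row 2) = [-6, 6, 6], so take v_1 = [1, -1, -1]^T.
λ = -4: A - (-4)I = [[11, 6, 6], [-9, -5, -5], [-11, -6, -6]]. v must be orthogonal to every row; (row 1) × (row 2) = [0, 1, -1], so take v_2 = [0, -1, 1]^T.
λ = -3: A - (-3)I = [[10, 6, 6], [-9, -6, -5], [-11, -6, -7]]. v must be orthogonal to every row; (row 1) × (row 2) = [6, -4, -6], so take v_3 = [3, -2, -3]^T.
V = [v_1 v_2 v_3] = [[1, 0, 3], [-1, -1, -2], [-1, 1, -3]] has det V = -1, so V^{-1} = adj(V)/det V = [[-5, -3, -3], [1, 0, 1], [2, 1, 1]].
Modal coordinates z(0) = V^{-1} x(0): (-5)·(-2) + (-3)·2 + (-3)·(-3) = 13; 1·(-2) + 0·2 + 1·(-3) = -5; 2·(-2) + 1·2 + 1·(-3) = -5; so z(0) = [13, -5, -5]^T.
x_2(t) = Σ_i (v_i)_2 · z_i(0) · e^{λ_i t} (row 2 of V times the modal terms).
x_2(1.5) = (-1)·13·e^{-5·1.5} + (-1)·(-5)·e^{-4·1.5} + (-2)·(-5)·e^{-3·1.5} = (-13)·0.000553 + 5·0.002479 + 10·0.011109 = 0.1163.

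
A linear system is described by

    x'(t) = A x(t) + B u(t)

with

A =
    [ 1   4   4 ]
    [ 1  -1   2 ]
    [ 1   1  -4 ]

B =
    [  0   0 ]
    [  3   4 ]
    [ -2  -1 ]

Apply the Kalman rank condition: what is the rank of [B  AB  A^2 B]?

3

AB = [[4, 12], [-7, -6], [11, 8]]
A^2B = [[20, 20], [33, 34], [-47, -26]]
Controllability matrix C = [B  AB  A^2B] = [[0, 0, 4, 12, 20, 20], [3, 4, -7, -6, 33, 34], [-2, -1, 11, 8, -47, -26]]
Take the 3×3 submatrix of C formed by columns 1, 2, 3: [[0, 0, 4], [3, 4, -7], [-2, -1, 11]]. Its determinant is 0·(4·11 - (-7)·(-1)) - 0·(3·11 - (-7)·(-2)) + 4·(3·(-1) - 4·(-2)) = 0·37 - 0·19 + 4·5 = 20 ≠ 0.
So rank(C) ≥ 3; since C has 3 rows, rank(C) = 3.
rank(C) = 3 = n, so the pair (A, B) is completely controllable.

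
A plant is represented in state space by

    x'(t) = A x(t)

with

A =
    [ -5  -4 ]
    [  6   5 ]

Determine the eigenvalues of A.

det(sI - A) = s^2 - (tr A)s + det A, with tr A = (-5) + 5 = 0 and det A = (-5)·5 - (-4)·6 = -25 - (-24) = -1.
So p(s) = det(sI - A) = s^2 - 1.
Factor s^2 - 1: two numbers with sum 0 and product -1 are 1 and -1, so s^2 - 1 = (s - 1)(s + 1).
Hence p(s) = (s - 1) (s + 1), with roots -1, 1.
At least one eigenvalue has non-negative real part, so the system is not asymptotically stable.

-1, 1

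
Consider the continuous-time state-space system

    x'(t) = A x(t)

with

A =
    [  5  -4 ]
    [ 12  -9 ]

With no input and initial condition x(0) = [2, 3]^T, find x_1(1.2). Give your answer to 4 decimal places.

0.6024

det(sI - A) = s^2 - (tr A)s + det A, with tr A = 5 + (-9) = -4 and det A = 5·(-9) - (-4)·12 = -45 - (-48) = 3.
So p(s) = det(sI - A) = s^2 + 4s + 3.
Factor s^2 + 4s + 3: two numbers with sum -4 and product 3 are -1 and -3, so s^2 + 4s + 3 = (s + 1)(s + 3).
Hence p(s) = (s + 1) (s + 3), with roots -3, -1.
The eigenvalues -3, -1 are distinct and real, so A is diagonalisable and x(t) = e^{At} x(0) = V diag(e^{λ_i t}) V^{-1} x(0), where the columns of V are the eigenvectors.
λ = -3: A - (-3)I = [[8, -4], [12, -6]]. Row 1 gives 8·v1 + (-4)·v2 = 0, so take v_1 = [1, 2]^T.
λ = -1: A - (-1)I = [[6, -4], [12, -8]]. Row 1 gives 6·v1 + (-4)·v2 = 0, so take v_2 = [-2, -3]^T.
V = [v_1 v_2] = [[1, -2], [2, -3]] has det V = 1, so V^{-1} = adj(V)/det V = [[-3, 2], [-2, 1]].
Modal coordinates z(0) = V^{-1} x(0): (-3)·2 + 2·3 = 0; (-2)·2 + 1·3 = -1; so z(0) = [0, -1]^T.
x_1(t) = Σ_i (v_i)_1 · z_i(0) · e^{λ_i t} (row 1 of V times the modal terms).
x_1(1.2) = 1·0·e^{-3·1.2} + (-2)·(-1)·e^{-1·1.2} = 0·0.027324 + 2·0.301194 = 0.6024.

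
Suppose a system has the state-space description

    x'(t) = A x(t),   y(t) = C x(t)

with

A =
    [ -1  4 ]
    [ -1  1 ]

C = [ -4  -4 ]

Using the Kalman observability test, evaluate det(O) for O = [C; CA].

CA = [[8, -20]]
Observability matrix O = [C; CA] = [[-4, -4], [8, -20]]
det(O) = (-4)·(-20) - (-4)·8 = 80 - (-32) = 112
Since det(O) ≠ 0, rank(O) = 2 and the system is completely observable.

112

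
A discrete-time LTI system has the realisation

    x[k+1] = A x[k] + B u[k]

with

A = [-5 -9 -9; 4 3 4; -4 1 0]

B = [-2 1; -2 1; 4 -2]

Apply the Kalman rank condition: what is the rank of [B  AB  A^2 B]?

2

AB = [[-8, 4], [2, -1], [6, -3]]
A^2B = [[-32, 16], [-2, 1], [34, -17]]
Controllability matrix C = [B  AB  A^2B] = [[-2, 1, -8, 4, -32, 16], [-2, 1, 2, -1, -2, 1], [4, -2, 6, -3, 34, -17]]
The rows r1, r2, r3 of C are linearly dependent: r1 + r2 + r3 = 0 (check each entry), so rank(C) ≤ 2.
The 2×2 minor from rows 1, 2, columns 1, 3 is (-2)·2 - (-8)·(-2) = -4 - 16 = -20 ≠ 0, so rank(C) = 2.
rank(C) = 2 < n = 3, so the pair (A, B) is not completely controllable.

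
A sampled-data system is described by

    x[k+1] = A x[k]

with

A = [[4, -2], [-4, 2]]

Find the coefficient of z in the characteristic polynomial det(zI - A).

-6

For a 2×2 matrix, det(zI - A) = z^2 - (tr A)z + det A.
tr A = 6, det A = 0.
So p(z) = z^2 - 6z.
The coefficient of z is -6.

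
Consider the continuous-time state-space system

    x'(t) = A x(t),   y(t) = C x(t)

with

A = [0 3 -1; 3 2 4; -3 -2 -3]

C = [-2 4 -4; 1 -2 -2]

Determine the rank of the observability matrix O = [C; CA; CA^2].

3

CA = [[24, 10, 30], [0, 3, -3]]
CA^2 = [[-60, 32, -74], [18, 12, 21]]
Observability matrix O = [C; CA; CA^2] = [[-2, 4, -4], [1, -2, -2], [24, 10, 30], [0, 3, -3], [-60, 32, -74], [18, 12, 21]]
Take the 3×3 submatrix of O formed by rows 1, 2, 3: [[-2, 4, -4], [1, -2, -2], [24, 10, 30]]. Its determinant is (-2)·((-2)·30 - (-2)·10) - 4·(1·30 - (-2)·24) + (-4)·(1·10 - (-2)·24) = (-2)·(-40) - 4·78 + (-4)·58 = -464 ≠ 0.
So rank(O) ≥ 3; since O has 3 columns, rank(O) = 3.
rank(O) = 3 = n, so the pair (A, C) is completely observable.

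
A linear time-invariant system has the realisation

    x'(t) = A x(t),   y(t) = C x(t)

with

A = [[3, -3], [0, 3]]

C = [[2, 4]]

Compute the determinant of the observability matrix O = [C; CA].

CA = [[6, 6]]
Observability matrix O = [C; CA] = [[2, 4], [6, 6]]
det(O) = 2·6 - 4·6 = 12 - 24 = -12
Since det(O) ≠ 0, rank(O) = 2 and the system is completely observable.

-12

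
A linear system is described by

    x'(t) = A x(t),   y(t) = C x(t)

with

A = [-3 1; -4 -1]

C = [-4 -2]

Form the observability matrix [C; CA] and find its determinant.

CA = [[20, -2]]
Observability matrix O = [C; CA] = [[-4, -2], [20, -2]]
det(O) = (-4)·(-2) - (-2)·20 = 8 - (-40) = 48
Since det(O) ≠ 0, rank(O) = 2 and the system is completely observable.

48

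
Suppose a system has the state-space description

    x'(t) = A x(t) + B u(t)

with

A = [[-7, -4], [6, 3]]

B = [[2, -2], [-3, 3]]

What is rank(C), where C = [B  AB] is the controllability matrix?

1

AB = [[-2, 2], [3, -3]]
Controllability matrix C = [B  AB] = [[2, -2, -2, 2], [-3, 3, 3, -3]]
Every column of C is a scalar multiple of column 1 = [2, -3] (multipliers 1, -1, -1, 1), so the columns span a one-dimensional space.
C ≠ 0, hence rank(C) = 1.
rank(C) = 1 < n = 2, so the pair (A, B) is not completely controllable.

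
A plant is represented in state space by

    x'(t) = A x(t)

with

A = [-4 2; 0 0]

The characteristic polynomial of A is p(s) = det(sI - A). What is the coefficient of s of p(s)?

4

For a 2×2 matrix, det(sI - A) = s^2 - (tr A)s + det A.
tr A = -4, det A = 0.
So p(s) = s^2 + 4s.
The coefficient of s is 4.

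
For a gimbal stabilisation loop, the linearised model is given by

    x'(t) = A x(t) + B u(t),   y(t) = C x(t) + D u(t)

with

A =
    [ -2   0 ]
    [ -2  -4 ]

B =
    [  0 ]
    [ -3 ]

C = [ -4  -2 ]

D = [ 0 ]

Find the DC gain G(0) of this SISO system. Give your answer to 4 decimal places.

G(0) = C(-A)^{-1}B + D = -C A^{-1} B + D.
det A = 8, so A^{-1} = (1/8)·adj(A) = [[-1/2, 0], [1/4, -1/4]]
A^{-1} B = [0, 3/4]^T
C A^{-1} B = -3/2
G(0) = D - C A^{-1} B = 0 - (-3/2) = 3/2 ≈ 1.5000

1.5000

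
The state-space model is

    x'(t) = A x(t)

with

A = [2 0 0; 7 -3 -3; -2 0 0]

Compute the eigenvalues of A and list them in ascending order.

det(sI - A) = s^3 - (tr A)s^2 + (M11 + M22 + M33)s - det A, where Mii is the 2×2 principal minor of A obtained by deleting row i and column i.
tr A = 2 + (-3) + 0 = -1; M11 = (-3)·0 - (-3)·0 = 0 - 0 = 0; M22 = 2·0 - 0·(-2) = 0 - 0 = 0; M33 = 2·(-3) - 0·7 = -6 - 0 = -6; sum of minors = -6.
det A = 2·((-3)·0 - (-3)·0) - 0·(7·0 - (-3)·(-2)) + 0·(7·0 - (-3)·(-2)) = 2·0 - 0·(-6) + 0·(-6) = 0.
So p(s) = det(sI - A) = s^3 + s^2 - 6s.
The constant term is 0, so p(s) = s(s^2 + s - 6).
Factor s^2 + s - 6: two numbers with sum -1 and product -6 are 2 and -3, so s^2 + s - 6 = (s - 2)(s + 3).
Hence p(s) = s (s - 2) (s + 3), with roots -3, 0, 2.
At least one eigenvalue has non-negative real part, so the system is not asymptotically stable.

-3, 0, 2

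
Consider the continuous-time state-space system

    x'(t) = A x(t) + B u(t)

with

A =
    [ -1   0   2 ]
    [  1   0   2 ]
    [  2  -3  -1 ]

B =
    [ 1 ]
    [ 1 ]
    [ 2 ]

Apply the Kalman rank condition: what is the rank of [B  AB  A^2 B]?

AB = [[3], [5], [-3]]
A^2B = [[-9], [-3], [-6]]
Controllability matrix C = [B  AB  A^2B] = [[1, 3, -9], [1, 5, -3], [2, -3, -6]]
det(C) = 1·(5·(-6) - (-3)·(-3)) - 3·(1·(-6) - (-3)·2) + (-9)·(1·(-3) - 5·2) = 1·(-39) - 3·0 + (-9)·(-13) = 78 ≠ 0, so rank(C) = 3.
rank(C) = 3 = n, so the pair (A, B) is completely controllable.

3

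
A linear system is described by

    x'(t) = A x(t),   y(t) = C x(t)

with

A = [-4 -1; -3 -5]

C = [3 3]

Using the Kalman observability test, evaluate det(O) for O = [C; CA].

9

CA = [[-21, -18]]
Observability matrix O = [C; CA] = [[3, 3], [-21, -18]]
det(O) = 3·(-18) - 3·(-21) = -54 - (-63) = 9
Since det(O) ≠ 0, rank(O) = 2 and the system is completely observable.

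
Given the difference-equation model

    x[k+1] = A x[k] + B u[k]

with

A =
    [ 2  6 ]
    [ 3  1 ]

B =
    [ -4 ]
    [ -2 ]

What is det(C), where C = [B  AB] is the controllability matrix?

AB = [[-20], [-14]]
Controllability matrix C = [B  AB] = [[-4, -20], [-2, -14]]
det(C) = (-4)·(-14) - (-20)·(-2) = 56 - 40 = 16
Since det(C) ≠ 0, rank(C) = 2 and the system is completely controllable.

16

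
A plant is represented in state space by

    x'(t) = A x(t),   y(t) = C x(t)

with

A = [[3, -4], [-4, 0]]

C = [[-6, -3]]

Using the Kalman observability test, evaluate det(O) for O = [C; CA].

-162

CA = [[-6, 24]]
Observability matrix O = [C; CA] = [[-6, -3], [-6, 24]]
det(O) = (-6)·24 - (-3)·(-6) = -144 - 18 = -162
Since det(O) ≠ 0, rank(O) = 2 and the system is completely observable.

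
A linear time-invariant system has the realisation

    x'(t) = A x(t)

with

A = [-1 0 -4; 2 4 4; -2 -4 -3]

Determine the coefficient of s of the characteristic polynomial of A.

Expand det(sI - A) for the 3×3 matrix.
p(s) = s^3 - 5s + 4.
(Check: constant term = det(-A) = (-1)^3 det A = 4; coefficient of s^2 = -tr A = 0.)
The coefficient of s is -5.

-5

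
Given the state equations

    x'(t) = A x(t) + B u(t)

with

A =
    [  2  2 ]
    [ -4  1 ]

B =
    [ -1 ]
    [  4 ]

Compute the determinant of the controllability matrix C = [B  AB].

AB = [[6], [8]]
Controllability matrix C = [B  AB] = [[-1, 6], [4, 8]]
det(C) = (-1)·8 - 6·4 = -8 - 24 = -32
Since det(C) ≠ 0, rank(C) = 2 and the system is completely controllable.

-32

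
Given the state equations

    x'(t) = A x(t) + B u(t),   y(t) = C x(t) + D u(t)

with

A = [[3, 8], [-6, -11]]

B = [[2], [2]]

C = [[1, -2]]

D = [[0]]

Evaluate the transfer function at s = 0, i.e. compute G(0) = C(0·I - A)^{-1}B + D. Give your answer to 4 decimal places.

G(0) = C(-A)^{-1}B + D = -C A^{-1} B + D.
det A = 15, so A^{-1} = (1/15)·adj(A) = [[-11/15, -8/15], [2/5, 1/5]]
A^{-1} B = [-38/15, 6/5]^T
C A^{-1} B = -74/15
G(0) = D - C A^{-1} B = 0 - (-74/15) = 74/15 ≈ 4.9333

4.9333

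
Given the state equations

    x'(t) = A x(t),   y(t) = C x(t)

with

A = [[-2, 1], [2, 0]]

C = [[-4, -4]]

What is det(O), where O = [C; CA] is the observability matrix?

CA = [[0, -4]]
Observability matrix O = [C; CA] = [[-4, -4], [0, -4]]
det(O) = (-4)·(-4) - (-4)·0 = 16 - 0 = 16
Since det(O) ≠ 0, rank(O) = 2 and the system is completely observable.

16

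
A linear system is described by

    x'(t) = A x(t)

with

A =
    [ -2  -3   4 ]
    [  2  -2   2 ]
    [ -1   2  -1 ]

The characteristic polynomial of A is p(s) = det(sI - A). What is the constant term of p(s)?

-12

Expand det(sI - A) for the 3×3 matrix.
p(s) = s^3 + 5s^2 + 14s - 12.
(Check: constant term = det(-A) = (-1)^3 det A = -12; coefficient of s^2 = -tr A = 5.)
The constant term is -12.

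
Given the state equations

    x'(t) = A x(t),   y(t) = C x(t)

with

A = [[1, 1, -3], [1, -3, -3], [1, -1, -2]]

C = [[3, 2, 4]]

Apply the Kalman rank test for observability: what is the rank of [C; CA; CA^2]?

3

CA = [[9, -7, -23]]
CA^2 = [[-21, 53, 40]]
Observability matrix O = [C; CA; CA^2] = [[3, 2, 4], [9, -7, -23], [-21, 53, 40]]
det(O) = 3·((-7)·40 - (-23)·53) - 2·(9·40 - (-23)·(-21)) + 4·(9·53 - (-7)·(-21)) = 3·939 - 2·(-123) + 4·330 = 4383 ≠ 0, so rank(O) = 3.
rank(O) = 3 = n, so the pair (A, C) is completely observable.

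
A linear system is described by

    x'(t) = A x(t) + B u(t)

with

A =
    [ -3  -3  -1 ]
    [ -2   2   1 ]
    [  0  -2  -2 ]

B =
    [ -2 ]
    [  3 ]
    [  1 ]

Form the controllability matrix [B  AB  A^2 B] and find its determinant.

75

AB = [[-4], [11], [-8]]
A^2B = [[-13], [22], [-6]]
Controllability matrix C = [B  AB  A^2B] = [[-2, -4, -13], [3, 11, 22], [1, -8, -6]]
Expanding along the first row, det(C) = (-2)·(11·(-6) - 22·(-8)) - (-4)·(3·(-6) - 22·1) + (-13)·(3·(-8) - 11·1) = (-2)·110 - (-4)·(-40) + (-13)·(-35) = 75
Since det(C) ≠ 0, rank(C) = 3 and the system is completely controllable.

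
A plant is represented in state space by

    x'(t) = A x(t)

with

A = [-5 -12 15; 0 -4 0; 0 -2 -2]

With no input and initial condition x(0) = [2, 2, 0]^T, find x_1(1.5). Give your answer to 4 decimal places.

det(sI - A) = s^3 - (tr A)s^2 + (M11 + M22 + M33)s - det A, where Mii is the 2×2 principal minor of A obtained by deleting row i and column i.
tr A = (-5) + (-4) + (-2) = -11; M11 = (-4)·(-2) - 0·(-2) = 8 - 0 = 8; M22 = (-5)·(-2) - 15·0 = 10 - 0 = 10; M33 = (-5)·(-4) - (-12)·0 = 20 - 0 = 20; sum of minors = 38.
det A = (-5)·((-4)·(-2) - 0·(-2)) - (-12)·(0·(-2) - 0·0) + 15·(0·(-2) - (-4)·0) = (-5)·8 - (-12)·0 + 15·0 = -40.
So p(s) = det(sI - A) = s^3 + 11s^2 + 38s + 40.
Rational-root test: any integer root divides 40. Testing small divisors, s = -2 works: p(-2) = -8 + 44 + (-76) + 40 = 0, so (s + 2) is a factor.
Dividing, p(s) = (s + 2)(s^2 + 9s + 20).
Factor s^2 + 9s + 20: two numbers with sum -9 and product 20 are -4 and -5, so s^2 + 9s + 20 = (s + 4)(s + 5).
Hence p(s) = (s + 2) (s + 4) (s + 5), with roots -5, -4, -2.
The eigenvalues -5, -4, -2 are distinct and real, so A is diagonalisable and x(t) = e^{At} x(0) = V diag(e^{λ_i t}) V^{-1} x(0), where the columns of V are the eigenvectors.
λ = -5: A - (-5)I = [[0, -12, 15], [0, 1, 0], [0, -2, 3]]. v must be orthogonal to every row; (row 1) × (row 2) = [-15, 0, 0], so take v_1 = [1, 0, 0]^T.
λ = -4: A - (-4)I = [[-1, -12, 15], [0, 0, 0], [0, -2, 2]]. v must be orthogonal to every row; (row 1) × (row 3) = [6, 2, 2], so take v_2 = [-3, -1, -1]^T.
λ = -2: A - (-2)I = [[-3, -12, 15], [0, -2, 0], [0, -2, 0]]. v must be orthogonal to every row; (row 1) × (row 2) = [30, 0, 6], so take v_3 = [-5, 0, -1]^T.
V = [v_1 v_2 v_3] = [[1, -3, -5], [0, -1, 0], [0, -1, -1]] has det V = 1, so V^{-1} = adj(V)/det V = [[1, 2, -5], [0, -1, 0], [0, 1, -1]].
Modal coordinates z(0) = V^{-1} x(0): 1·2 + 2·2 + (-5)·0 = 6; 0·2 + (-1)·2 + 0·0 = -2; 0·2 + 1·2 + (-1)·0 = 2; so z(0) = [6, -2, 2]^T.
x_1(t) = Σ_i (v_i)_1 · z_i(0) · e^{λ_i t} (row 1 of V times the modal terms).
x_1(1.5) = 1·6·e^{-5·1.5} + (-3)·(-2)·e^{-4·1.5} + (-5)·2·e^{-2·1.5} = 6·0.000553 + 6·0.002479 + (-10)·0.049787 = -0.4797.

-0.4797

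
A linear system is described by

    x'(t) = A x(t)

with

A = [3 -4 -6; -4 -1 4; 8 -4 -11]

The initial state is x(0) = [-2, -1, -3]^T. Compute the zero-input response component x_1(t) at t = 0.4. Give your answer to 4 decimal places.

1.0400

det(sI - A) = s^3 - (tr A)s^2 + (M11 + M22 + M33)s - det A, where Mii is the 2×2 principal minor of A obtained by deleting row i and column i.
tr A = 3 + (-1) + (-11) = -9; M11 = (-1)·(-11) - 4·(-4) = 11 - (-16) = 27; M22 = 3·(-11) - (-6)·8 = -33 - (-48) = 15; M33 = 3·(-1) - (-4)·(-4) = -3 - 16 = -19; sum of minors = 23.
det A = 3·((-1)·(-11) - 4·(-4)) - (-4)·((-4)·(-11) - 4·8) + (-6)·((-4)·(-4) - (-1)·8) = 3·27 - (-4)·12 + (-6)·24 = -15.
So p(s) = det(sI - A) = s^3 + 9s^2 + 23s + 15.
Rational-root test: any integer root divides 15. Testing small divisors, s = -1 works: p(-1) = -1 + 9 + (-23) + 15 = 0, so (s + 1) is a factor.
Dividing, p(s) = (s + 1)(s^2 + 8s + 15).
Factor s^2 + 8s + 15: two numbers with sum -8 and product 15 are -3 and -5, so s^2 + 8s + 15 = (s + 3)(s + 5).
Hence p(s) = (s + 1) (s + 3) (s + 5), with roots -5, -3, -1.
The eigenvalues -5, -3, -1 are distinct and real, so A is diagonalisable and x(t) = e^{At} x(0) = V diag(e^{λ_i t}) V^{-1} x(0), where the columns of V are the eigenvectors.
λ = -5: A - (-5)I = [[8, -4, -6], [-4, 4, 4], [8, -4, -6]]. v must be orthogonal to every row; (row 1) × (row 2) = [8, -8, 16], so take v_1 = [-1, 1, -2]^T.
λ = -3: A - (-3)I = [[6, -4, -6], [-4, 2, 4], [8, -4, -8]]. v must be orthogonal to every row; (row 1) × (row 2) = [-4, 0, -4], so take v_2 = [1, 0, 1]^T.
λ = -1: A - (-1)I = [[4, -4, -6], [-4, 0, 4], [8, -4, -10]]. v must be orthogonal to every row; (row 1) × (row 2) = [-16, 8, -16], so take v_3 = [-2, 1, -2]^T.
V = [v_1 v_2 v_3] = [[-1, 1, -2], [1, 0, 1], [-2, 1, -2]] has det V = -1, so V^{-1} = adj(V)/det V = [[1, 0, -1], [0, 2, 1], [-1, 1, 1]].
Modal coordinates z(0) = V^{-1} x(0): 1·(-2) + 0·(-1) + (-1)·(-3) = 1; 0·(-2) + 2·(-1) + 1·(-3) = -5; (-1)·(-2) + 1·(-1) + 1·(-3) = -2; so z(0) = [1, -5, -2]^T.
x_1(t) = Σ_i (v_i)_1 · z_i(0) · e^{λ_i t} (row 1 of V times the modal terms).
x_1(0.4) = (-1)·1·e^{-5·0.4} + 1·(-5)·e^{-3·0.4} + (-2)·(-2)·e^{-1·0.4} = (-1)·0.135335 + (-5)·0.301194 + 4·0.670320 = 1.0400.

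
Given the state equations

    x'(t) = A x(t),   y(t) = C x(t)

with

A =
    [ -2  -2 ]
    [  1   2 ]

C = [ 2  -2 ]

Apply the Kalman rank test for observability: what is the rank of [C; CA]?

CA = [[-6, -8]]
Observability matrix O = [C; CA] = [[2, -2], [-6, -8]]
det(O) = 2·(-8) - (-2)·(-6) = -16 - 12 = -28 ≠ 0, so rank(O) = 2.
rank(O) = 2 = n, so the pair (A, C) is completely observable.

2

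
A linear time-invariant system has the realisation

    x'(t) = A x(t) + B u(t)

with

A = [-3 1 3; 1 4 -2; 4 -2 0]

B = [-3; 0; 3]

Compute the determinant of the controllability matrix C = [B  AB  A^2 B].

AB = [[18], [-9], [-12]]
A^2B = [[-99], [6], [90]]
Controllability matrix C = [B  AB  A^2B] = [[-3, 18, -99], [0, -9, 6], [3, -12, 90]]
Expanding along the first row, det(C) = (-3)·((-9)·90 - 6·(-12)) - 18·(0·90 - 6·3) + (-99)·(0·(-12) - (-9)·3) = (-3)·(-738) - 18·(-18) + (-99)·27 = -135
Since det(C) ≠ 0, rank(C) = 3 and the system is completely controllable.

-135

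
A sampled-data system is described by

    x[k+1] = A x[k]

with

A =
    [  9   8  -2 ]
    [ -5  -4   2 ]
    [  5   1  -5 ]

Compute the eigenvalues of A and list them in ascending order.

det(zI - A) = z^3 - (tr A)z^2 + (M11 + M22 + M33)z - det A, where Mii is the 2×2 principal minor of A obtained by deleting row i and column i.
tr A = 9 + (-4) + (-5) = 0; M11 = (-4)·(-5) - 2·1 = 20 - 2 = 18; M22 = 9·(-5) - (-2)·5 = -45 - (-10) = -35; M33 = 9·(-4) - 8·(-5) = -36 - (-40) = 4; sum of minors = -13.
det A = 9·((-4)·(-5) - 2·1) - 8·((-5)·(-5) - 2·5) + (-2)·((-5)·1 - (-4)·5) = 9·18 - 8·15 + (-2)·15 = 12.
So p(z) = det(zI - A) = z^3 - 13z - 12.
Rational-root test: any integer root divides -12. Testing small divisors, z = -1 works: p(-1) = -1 + 0 + 13 + (-12) = 0, so (z + 1) is a factor.
Dividing, p(z) = (z + 1)(z^2 - z - 12).
Factor z^2 - z - 12: two numbers with sum 1 and product -12 are 4 and -3, so z^2 - z - 12 = (z - 4)(z + 3).
Hence p(z) = (z - 4) (z + 1) (z + 3), with roots -3, -1, 4.

-3, -1, 4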